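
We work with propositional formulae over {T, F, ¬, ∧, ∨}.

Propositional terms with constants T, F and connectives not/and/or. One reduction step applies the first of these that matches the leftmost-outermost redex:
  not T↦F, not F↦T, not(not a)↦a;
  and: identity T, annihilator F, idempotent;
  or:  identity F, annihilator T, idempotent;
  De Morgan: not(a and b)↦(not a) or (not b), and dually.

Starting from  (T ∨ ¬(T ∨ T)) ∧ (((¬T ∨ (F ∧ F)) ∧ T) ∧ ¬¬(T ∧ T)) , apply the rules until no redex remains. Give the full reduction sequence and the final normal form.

Answer: normal form = F  (in 7 steps)

Derivation:
  start: (T ∨ ¬(T ∨ T)) ∧ (((¬T ∨ (F ∧ F)) ∧ T) ∧ ¬¬(T ∧ T))
  →1  T ∧ (((¬T ∨ (F ∧ F)) ∧ T) ∧ ¬¬(T ∧ T))
  →2  ((¬T ∨ (F ∧ F)) ∧ T) ∧ ¬¬(T ∧ T)
  →3  (¬T ∨ (F ∧ F)) ∧ ¬¬(T ∧ T)
  →4  (F ∨ (F ∧ F)) ∧ ¬¬(T ∧ T)
  →5  (F ∧ F) ∧ ¬¬(T ∧ T)
  →6  F ∧ ¬¬(T ∧ T)
  →7  F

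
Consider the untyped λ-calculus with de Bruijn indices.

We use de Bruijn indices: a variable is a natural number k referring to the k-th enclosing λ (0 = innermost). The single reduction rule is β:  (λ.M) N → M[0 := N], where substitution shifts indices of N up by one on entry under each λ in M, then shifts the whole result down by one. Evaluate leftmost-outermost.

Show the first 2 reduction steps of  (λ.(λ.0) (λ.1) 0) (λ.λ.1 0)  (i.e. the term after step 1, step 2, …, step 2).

  start: (λ.(λ.0) (λ.1) 0) (λ.λ.1 0)
  step 1: (λ.0) (λ.λ.λ.1 0) (λ.λ.1 0)
  step 2: (λ.λ.λ.1 0) (λ.λ.1 0)

Answer: after 2 steps: (λ.λ.λ.1 0) (λ.λ.1 0)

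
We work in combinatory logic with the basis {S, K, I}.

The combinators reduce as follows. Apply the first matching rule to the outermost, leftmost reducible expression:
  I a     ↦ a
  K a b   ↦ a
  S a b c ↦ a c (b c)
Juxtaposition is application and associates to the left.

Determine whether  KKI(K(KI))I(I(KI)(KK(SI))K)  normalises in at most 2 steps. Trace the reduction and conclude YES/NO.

  start: KKI(K(KI))I(I(KI)(KK(SI))K)
  [1] K(K(KI))I(I(KI)(KK(SI))K)
  [2] K(KI)(I(KI)(KK(SI))K)

Answer: NO — after 2 steps the term is K(KI)(I(KI)(KK(SI))K), not yet normal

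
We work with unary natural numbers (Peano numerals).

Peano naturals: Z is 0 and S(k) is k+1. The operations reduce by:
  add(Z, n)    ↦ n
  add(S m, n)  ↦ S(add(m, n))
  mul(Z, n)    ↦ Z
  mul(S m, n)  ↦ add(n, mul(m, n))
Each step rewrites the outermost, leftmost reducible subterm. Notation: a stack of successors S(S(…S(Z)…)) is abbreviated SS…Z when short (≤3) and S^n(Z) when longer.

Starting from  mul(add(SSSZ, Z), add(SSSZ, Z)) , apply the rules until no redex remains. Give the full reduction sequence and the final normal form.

Answer: normal form = S^9(Z)  (in 32 steps)

Working:
  start: mul(add(SSSZ, Z), add(SSSZ, Z))
  →1  mul(S(add(SSZ, Z)), add(SSSZ, Z))
  →2  add(add(SSSZ, Z), mul(add(SSZ, Z), add(SSSZ, Z)))
  →3  add(S(add(SSZ, Z)), mul(add(SSZ, Z), add(SSSZ, Z)))
  →4  S(add(add(SSZ, Z), mul(add(SSZ, Z), add(SSSZ, Z))))
  →5  S(add(S(add(SZ, Z)), mul(add(SSZ, Z), add(SSSZ, Z))))
  →6  S(S(add(add(SZ, Z), mul(add(SSZ, Z), add(SSSZ, Z)))))
  →7  S(S(add(S(add(Z, Z)), mul(add(SSZ, Z), add(SSSZ, Z)))))
  →8  S(S(S(add(add(Z, Z), mul(add(SSZ, Z), add(SSSZ, Z))))))
  →9  S(S(S(add(Z, mul(add(SSZ, Z), add(SSSZ, Z))))))
  →10  S(S(S(mul(add(SSZ, Z), add(SSSZ, Z)))))
  →11  S(S(S(mul(S(add(SZ, Z)), add(SSSZ, Z)))))
  →12  S(S(S(add(add(SSSZ, Z), mul(add(SZ, Z), add(SSSZ, Z))))))
  →13  S(S(S(add(S(add(SSZ, Z)), mul(add(SZ, Z), add(SSSZ, Z))))))
  →14  S(S(S(S(add(add(SSZ, Z), mul(add(SZ, Z), add(SSSZ, Z)))))))
  →15  S(S(S(S(add(S(add(SZ, Z)), mul(add(SZ, Z), add(SSSZ, Z)))))))
  →16  S(S(S(S(S(add(add(SZ, Z), mul(add(SZ, Z), add(SSSZ, Z))))))))
  →17  S(S(S(S(S(add(S(add(Z, Z)), mul(add(SZ, Z), add(SSSZ, Z))))))))
  →18  S(S(S(S(S(S(add(add(Z, Z), mul(add(SZ, Z), add(SSSZ, Z)))))))))
  →19  S(S(S(S(S(S(add(Z, mul(add(SZ, Z), add(SSSZ, Z)))))))))
  →20  S(S(S(S(S(S(mul(add(SZ, Z), add(SSSZ, Z))))))))
  →21  S(S(S(S(S(S(mul(S(add(Z, Z)), add(SSSZ, Z))))))))
  →22  S(S(S(S(S(S(add(add(SSSZ, Z), mul(add(Z, Z), add(SSSZ, Z)))))))))
  →23  S(S(S(S(S(S(add(S(add(SSZ, Z)), mul(add(Z, Z), add(SSSZ, Z)))))))))
  →24  S(S(S(S(S(S(S(add(add(SSZ, Z), mul(add(Z, Z), add(SSSZ, Z))))))))))
  →25  S(S(S(S(S(S(S(add(S(add(SZ, Z)), mul(add(Z, Z), add(SSSZ, Z))))))))))
  →26  S(S(S(S(S(S(S(S(add(add(SZ, Z), mul(add(Z, Z), add(SSSZ, Z)))))))))))
  →27  S(S(S(S(S(S(S(S(add(S(add(Z, Z)), mul(add(Z, Z), add(SSSZ, Z)))))))))))
  →28  S(S(S(S(S(S(S(S(S(add(add(Z, Z), mul(add(Z, Z), add(SSSZ, Z))))))))))))
  →29  S(S(S(S(S(S(S(S(S(add(Z, mul(add(Z, Z), add(SSSZ, Z))))))))))))
  →30  S(S(S(S(S(S(S(S(S(mul(add(Z, Z), add(SSSZ, Z)))))))))))
  →31  S(S(S(S(S(S(S(S(S(mul(Z, add(SSSZ, Z)))))))))))
  →32  S^9(Z)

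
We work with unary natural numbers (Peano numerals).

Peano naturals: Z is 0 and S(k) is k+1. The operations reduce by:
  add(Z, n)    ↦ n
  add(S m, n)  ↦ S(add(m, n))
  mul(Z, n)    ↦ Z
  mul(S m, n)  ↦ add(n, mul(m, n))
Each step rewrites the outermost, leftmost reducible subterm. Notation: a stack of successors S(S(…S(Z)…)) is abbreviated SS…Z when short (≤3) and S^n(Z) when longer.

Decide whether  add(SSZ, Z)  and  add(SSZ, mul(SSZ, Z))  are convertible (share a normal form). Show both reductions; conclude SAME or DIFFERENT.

Term A:
  start: add(SSZ, Z)
  step 1: S(add(SZ, Z))
  step 2: S(S(add(Z, Z)))
  step 3: SSZ

Term B:
  start: add(SSZ, mul(SSZ, Z))
  step 1: S(add(SZ, mul(SSZ, Z)))
  step 2: S(S(add(Z, mul(SSZ, Z))))
  step 3: S(S(mul(SSZ, Z)))
  step 4: S(S(add(Z, mul(SZ, Z))))
  step 5: S(S(mul(SZ, Z)))
  step 6: S(S(add(Z, mul(Z, Z))))
  step 7: S(S(mul(Z, Z)))
  step 8: SSZ

Answer: SAME — A ⇓ SSZ, B ⇓ SSZ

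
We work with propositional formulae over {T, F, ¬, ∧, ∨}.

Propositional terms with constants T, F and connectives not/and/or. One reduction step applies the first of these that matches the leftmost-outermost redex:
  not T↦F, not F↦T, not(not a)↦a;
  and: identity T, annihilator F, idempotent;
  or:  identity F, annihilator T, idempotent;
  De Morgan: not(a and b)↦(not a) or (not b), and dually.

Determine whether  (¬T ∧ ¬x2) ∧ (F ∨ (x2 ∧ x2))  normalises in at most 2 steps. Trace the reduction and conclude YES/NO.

  start: (¬T ∧ ¬x2) ∧ (F ∨ (x2 ∧ x2))
  →1  (F ∧ ¬x2) ∧ (F ∨ (x2 ∧ x2))
  →2  F ∧ (F ∨ (x2 ∧ x2))

Answer: NO — after 2 steps the term is F ∧ (F ∨ (x2 ∧ x2)), not yet normal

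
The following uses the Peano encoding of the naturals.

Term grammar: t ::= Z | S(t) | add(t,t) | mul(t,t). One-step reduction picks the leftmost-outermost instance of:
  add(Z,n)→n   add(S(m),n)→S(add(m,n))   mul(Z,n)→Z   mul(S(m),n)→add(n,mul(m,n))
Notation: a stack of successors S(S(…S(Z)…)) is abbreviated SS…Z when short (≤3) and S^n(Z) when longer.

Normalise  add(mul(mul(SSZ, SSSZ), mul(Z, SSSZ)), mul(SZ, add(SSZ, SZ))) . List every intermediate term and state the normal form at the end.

  start: add(mul(mul(SSZ, SSSZ), mul(Z, SSSZ)), mul(SZ, add(SSZ, SZ)))
  →1  add(mul(add(SSSZ, mul(SZ, SSSZ)), mul(Z, SSSZ)), mul(SZ, add(SSZ, SZ)))
  →2  add(mul(S(add(SSZ, mul(SZ, SSSZ))), mul(Z, SSSZ)), mul(SZ, add(SSZ, SZ)))
  →3  add(add(mul(Z, SSSZ), mul(add(SSZ, mul(SZ, SSSZ)), mul(Z, SSSZ))), mul(SZ, add(SSZ, SZ)))
  →4  add(add(Z, mul(add(SSZ, mul(SZ, SSSZ)), mul(Z, SSSZ))), mul(SZ, add(SSZ, SZ)))
  →5  add(mul(add(SSZ, mul(SZ, SSSZ)), mul(Z, SSSZ)), mul(SZ, add(SSZ, SZ)))
  →6  add(mul(S(add(SZ, mul(SZ, SSSZ))), mul(Z, SSSZ)), mul(SZ, add(SSZ, SZ)))
  →7  add(add(mul(Z, SSSZ), mul(add(SZ, mul(SZ, SSSZ)), mul(Z, SSSZ))), mul(SZ, add(SSZ, SZ)))
  →8  add(add(Z, mul(add(SZ, mul(SZ, SSSZ)), mul(Z, SSSZ))), mul(SZ, add(SSZ, SZ)))
  →9  add(mul(add(SZ, mul(SZ, SSSZ)), mul(Z, SSSZ)), mul(SZ, add(SSZ, SZ)))
  →10  add(mul(S(add(Z, mul(SZ, SSSZ))), mul(Z, SSSZ)), mul(SZ, add(SSZ, SZ)))
  →11  add(add(mul(Z, SSSZ), mul(add(Z, mul(SZ, SSSZ)), mul(Z, SSSZ))), mul(SZ, add(SSZ, SZ)))
  →12  add(add(Z, mul(add(Z, mul(SZ, SSSZ)), mul(Z, SSSZ))), mul(SZ, add(SSZ, SZ)))
  →13  add(mul(add(Z, mul(SZ, SSSZ)), mul(Z, SSSZ)), mul(SZ, add(SSZ, SZ)))
  →14  add(mul(mul(SZ, SSSZ), mul(Z, SSSZ)), mul(SZ, add(SSZ, SZ)))
  →15  add(mul(add(SSSZ, mul(Z, SSSZ)), mul(Z, SSSZ)), mul(SZ, add(SSZ, SZ)))
  →16  add(mul(S(add(SSZ, mul(Z, SSSZ))), mul(Z, SSSZ)), mul(SZ, add(SSZ, SZ)))
  →17  add(add(mul(Z, SSSZ), mul(add(SSZ, mul(Z, SSSZ)), mul(Z, SSSZ))), mul(SZ, add(SSZ, SZ)))
  →18  add(add(Z, mul(add(SSZ, mul(Z, SSSZ)), mul(Z, SSSZ))), mul(SZ, add(SSZ, SZ)))
  →19  add(mul(add(SSZ, mul(Z, SSSZ)), mul(Z, SSSZ)), mul(SZ, add(SSZ, SZ)))
  →20  add(mul(S(add(SZ, mul(Z, SSSZ))), mul(Z, SSSZ)), mul(SZ, add(SSZ, SZ)))
  →21  add(add(mul(Z, SSSZ), mul(add(SZ, mul(Z, SSSZ)), mul(Z, SSSZ))), mul(SZ, add(SSZ, SZ)))
  →22  add(add(Z, mul(add(SZ, mul(Z, SSSZ)), mul(Z, SSSZ))), mul(SZ, add(SSZ, SZ)))
  →23  add(mul(add(SZ, mul(Z, SSSZ)), mul(Z, SSSZ)), mul(SZ, add(SSZ, SZ)))
  →24  add(mul(S(add(Z, mul(Z, SSSZ))), mul(Z, SSSZ)), mul(SZ, add(SSZ, SZ)))
  →25  add(add(mul(Z, SSSZ), mul(add(Z, mul(Z, SSSZ)), mul(Z, SSSZ))), mul(SZ, add(SSZ, SZ)))
  →26  add(add(Z, mul(add(Z, mul(Z, SSSZ)), mul(Z, SSSZ))), mul(SZ, add(SSZ, SZ)))
  →27  add(mul(add(Z, mul(Z, SSSZ)), mul(Z, SSSZ)), mul(SZ, add(SSZ, SZ)))
  →28  add(mul(mul(Z, SSSZ), mul(Z, SSSZ)), mul(SZ, add(SSZ, SZ)))
  →29  add(mul(Z, mul(Z, SSSZ)), mul(SZ, add(SSZ, SZ)))
  →30  add(Z, mul(SZ, add(SSZ, SZ)))
  →31  mul(SZ, add(SSZ, SZ))
  →32  add(add(SSZ, SZ), mul(Z, add(SSZ, SZ)))
  →33  add(S(add(SZ, SZ)), mul(Z, add(SSZ, SZ)))
  →34  S(add(add(SZ, SZ), mul(Z, add(SSZ, SZ))))
  →35  S(add(S(add(Z, SZ)), mul(Z, add(SSZ, SZ))))
  →36  S(S(add(add(Z, SZ), mul(Z, add(SSZ, SZ)))))
  →37  S(S(add(SZ, mul(Z, add(SSZ, SZ)))))
  →38  S(S(S(add(Z, mul(Z, add(SSZ, SZ))))))
  →39  S(S(S(mul(Z, add(SSZ, SZ)))))
  →40  SSSZ

Answer: normal form = SSSZ  (in 40 steps)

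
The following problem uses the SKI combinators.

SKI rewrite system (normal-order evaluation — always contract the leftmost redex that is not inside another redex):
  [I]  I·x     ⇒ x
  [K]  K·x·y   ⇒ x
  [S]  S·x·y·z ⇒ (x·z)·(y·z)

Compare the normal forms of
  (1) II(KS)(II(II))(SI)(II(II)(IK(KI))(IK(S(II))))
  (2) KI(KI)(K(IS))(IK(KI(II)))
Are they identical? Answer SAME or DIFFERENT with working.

Answer: DIFFERENT — A ⇓ S(SI)(KI), B ⇓ S

Derivation:
Term A:
  start: II(KS)(II(II))(SI)(II(II)(IK(KI))(IK(S(II))))
  [1] I(KS)(II(II))(SI)(II(II)(IK(KI))(IK(S(II))))
  [2] KS(II(II))(SI)(II(II)(IK(KI))(IK(S(II))))
  [3] S(SI)(II(II)(IK(KI))(IK(S(II))))
  [4] S(SI)(I(II)(IK(KI))(IK(S(II))))
  [5] S(SI)(II(IK(KI))(IK(S(II))))
  [6] S(SI)(I(IK(KI))(IK(S(II))))
  [7] S(SI)(IK(KI)(IK(S(II))))
  [8] S(SI)(K(KI)(IK(S(II))))
  [9] S(SI)(KI)

Term B:
  start: KI(KI)(K(IS))(IK(KI(II)))
  [1] I(K(IS))(IK(KI(II)))
  [2] K(IS)(IK(KI(II)))
  [3] IS
  [4] S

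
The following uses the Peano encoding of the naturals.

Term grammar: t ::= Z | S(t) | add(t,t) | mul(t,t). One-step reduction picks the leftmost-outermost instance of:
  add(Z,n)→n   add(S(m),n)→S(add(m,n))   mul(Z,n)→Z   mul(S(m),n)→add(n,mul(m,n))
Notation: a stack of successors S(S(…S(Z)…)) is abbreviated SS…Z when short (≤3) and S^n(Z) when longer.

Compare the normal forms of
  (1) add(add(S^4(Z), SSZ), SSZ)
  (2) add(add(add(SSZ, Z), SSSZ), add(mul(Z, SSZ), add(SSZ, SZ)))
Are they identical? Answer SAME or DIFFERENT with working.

Answer: SAME — A ⇓ S^8(Z), B ⇓ S^8(Z)

Reduction:
Term A:
  start: add(add(S^4(Z), SSZ), SSZ)
  [1] add(S(add(SSSZ, SSZ)), SSZ)
  [2] S(add(add(SSSZ, SSZ), SSZ))
  [3] S(add(S(add(SSZ, SSZ)), SSZ))
  [4] S(S(add(add(SSZ, SSZ), SSZ)))
  [5] S(S(add(S(add(SZ, SSZ)), SSZ)))
  [6] S(S(S(add(add(SZ, SSZ), SSZ))))
  [7] S(S(S(add(S(add(Z, SSZ)), SSZ))))
  [8] S(S(S(S(add(add(Z, SSZ), SSZ)))))
  [9] S(S(S(S(add(SSZ, SSZ)))))
  [10] S(S(S(S(S(add(SZ, SSZ))))))
  [11] S(S(S(S(S(S(add(Z, SSZ)))))))
  [12] S^8(Z)

Term B:
  start: add(add(add(SSZ, Z), SSSZ), add(mul(Z, SSZ), add(SSZ, SZ)))
  [1] add(add(S(add(SZ, Z)), SSSZ), add(mul(Z, SSZ), add(SSZ, SZ)))
  [2] add(S(add(add(SZ, Z), SSSZ)), add(mul(Z, SSZ), add(SSZ, SZ)))
  [3] S(add(add(add(SZ, Z), SSSZ), add(mul(Z, SSZ), add(SSZ, SZ))))
  [4] S(add(add(S(add(Z, Z)), SSSZ), add(mul(Z, SSZ), add(SSZ, SZ))))
  [5] S(add(S(add(add(Z, Z), SSSZ)), add(mul(Z, SSZ), add(SSZ, SZ))))
  [6] S(S(add(add(add(Z, Z), SSSZ), add(mul(Z, SSZ), add(SSZ, SZ)))))
  [7] S(S(add(add(Z, SSSZ), add(mul(Z, SSZ), add(SSZ, SZ)))))
  [8] S(S(add(SSSZ, add(mul(Z, SSZ), add(SSZ, SZ)))))
  [9] S(S(S(add(SSZ, add(mul(Z, SSZ), add(SSZ, SZ))))))
  [10] S(S(S(S(add(SZ, add(mul(Z, SSZ), add(SSZ, SZ)))))))
  [11] S(S(S(S(S(add(Z, add(mul(Z, SSZ), add(SSZ, SZ))))))))
  [12] S(S(S(S(S(add(mul(Z, SSZ), add(SSZ, SZ)))))))
  [13] S(S(S(S(S(add(Z, add(SSZ, SZ)))))))
  [14] S(S(S(S(S(add(SSZ, SZ))))))
  [15] S(S(S(S(S(S(add(SZ, SZ)))))))
  [16] S(S(S(S(S(S(S(add(Z, SZ))))))))
  [17] S^8(Z)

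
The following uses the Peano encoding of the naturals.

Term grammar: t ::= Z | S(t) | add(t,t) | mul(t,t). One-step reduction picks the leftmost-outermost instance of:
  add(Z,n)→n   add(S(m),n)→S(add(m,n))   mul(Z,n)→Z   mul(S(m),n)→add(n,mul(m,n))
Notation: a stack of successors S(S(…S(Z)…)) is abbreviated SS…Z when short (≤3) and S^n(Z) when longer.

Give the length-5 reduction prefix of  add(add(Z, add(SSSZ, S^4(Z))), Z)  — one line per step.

Answer: after 5 steps: S(S(add(add(SZ, S^4(Z)), Z)))

Working:
  start: add(add(Z, add(SSSZ, S^4(Z))), Z)
  →1  add(add(SSSZ, S^4(Z)), Z)
  →2  add(S(add(SSZ, S^4(Z))), Z)
  →3  S(add(add(SSZ, S^4(Z)), Z))
  →4  S(add(S(add(SZ, S^4(Z))), Z))
  →5  S(S(add(add(SZ, S^4(Z)), Z)))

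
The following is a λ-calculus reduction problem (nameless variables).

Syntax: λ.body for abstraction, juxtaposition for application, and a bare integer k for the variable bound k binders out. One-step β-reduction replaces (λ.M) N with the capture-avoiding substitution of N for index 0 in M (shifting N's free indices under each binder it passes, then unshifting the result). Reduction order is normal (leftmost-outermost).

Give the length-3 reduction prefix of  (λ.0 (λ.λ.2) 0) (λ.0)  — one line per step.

  start: (λ.0 (λ.λ.2) 0) (λ.0)
  [1] (λ.0) (λ.λ.λ.0) (λ.0)
  [2] (λ.λ.λ.0) (λ.0)
  [3] λ.λ.0

Answer: after 3 steps: λ.λ.0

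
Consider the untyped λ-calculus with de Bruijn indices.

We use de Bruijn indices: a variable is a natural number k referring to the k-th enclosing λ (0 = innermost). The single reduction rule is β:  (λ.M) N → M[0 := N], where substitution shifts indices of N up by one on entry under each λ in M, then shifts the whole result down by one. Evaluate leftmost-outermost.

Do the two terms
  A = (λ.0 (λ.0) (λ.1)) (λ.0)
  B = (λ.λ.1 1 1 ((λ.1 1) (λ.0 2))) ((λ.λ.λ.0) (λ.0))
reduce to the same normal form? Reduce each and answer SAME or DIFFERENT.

Term A:
  start: (λ.0 (λ.0) (λ.1)) (λ.0)
  step 1: (λ.0) (λ.0) (λ.λ.0)
  step 2: (λ.0) (λ.λ.0)
  step 3: λ.λ.0

Term B:
  start: (λ.λ.1 1 1 ((λ.1 1) (λ.0 2))) ((λ.λ.λ.0) (λ.0))
  step 1: λ.(λ.λ.λ.0) (λ.0) ((λ.λ.λ.0) (λ.0)) ((λ.λ.λ.0) (λ.0)) ((λ.1 1) (λ.0 ((λ.λ.λ.0) (λ.0))))
  step 2: λ.(λ.λ.0) ((λ.λ.λ.0) (λ.0)) ((λ.λ.λ.0) (λ.0)) ((λ.1 1) (λ.0 ((λ.λ.λ.0) (λ.0))))
  step 3: λ.(λ.0) ((λ.λ.λ.0) (λ.0)) ((λ.1 1) (λ.0 ((λ.λ.λ.0) (λ.0))))
  step 4: λ.(λ.λ.λ.0) (λ.0) ((λ.1 1) (λ.0 ((λ.λ.λ.0) (λ.0))))
  step 5: λ.(λ.λ.0) ((λ.1 1) (λ.0 ((λ.λ.λ.0) (λ.0))))
  step 6: λ.λ.0

Answer: SAME — A ⇓ λ.λ.0, B ⇓ λ.λ.0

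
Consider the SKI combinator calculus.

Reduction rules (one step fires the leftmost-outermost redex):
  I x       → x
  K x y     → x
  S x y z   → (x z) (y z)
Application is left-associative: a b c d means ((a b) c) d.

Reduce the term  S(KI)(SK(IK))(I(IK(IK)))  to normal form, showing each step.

Answer: normal form = KK  (in 8 steps)

Derivation:
  start: S(KI)(SK(IK))(I(IK(IK)))
  step 1: KI(I(IK(IK)))(SK(IK)(I(IK(IK))))
  step 2: I(SK(IK)(I(IK(IK))))
  step 3: SK(IK)(I(IK(IK)))
  step 4: K(I(IK(IK)))(IK(I(IK(IK))))
  step 5: I(IK(IK))
  step 6: IK(IK)
  step 7: K(IK)
  step 8: KK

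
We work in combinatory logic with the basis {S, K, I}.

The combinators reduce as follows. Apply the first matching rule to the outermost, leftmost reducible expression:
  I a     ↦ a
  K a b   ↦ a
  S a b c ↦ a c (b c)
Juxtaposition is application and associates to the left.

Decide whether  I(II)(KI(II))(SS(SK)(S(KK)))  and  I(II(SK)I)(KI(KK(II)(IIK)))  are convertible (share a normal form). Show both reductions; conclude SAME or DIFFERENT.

Answer: DIFFERENT — A ⇓ S(S(KK))(SK(S(KK))), B ⇓ I

Working:
Term A:
  start: I(II)(KI(II))(SS(SK)(S(KK)))
  step 1: II(KI(II))(SS(SK)(S(KK)))
  step 2: I(KI(II))(SS(SK)(S(KK)))
  step 3: KI(II)(SS(SK)(S(KK)))
  step 4: I(SS(SK)(S(KK)))
  step 5: SS(SK)(S(KK))
  step 6: S(S(KK))(SK(S(KK)))

Term B:
  start: I(II(SK)I)(KI(KK(II)(IIK)))
  step 1: II(SK)I(KI(KK(II)(IIK)))
  step 2: I(SK)I(KI(KK(II)(IIK)))
  step 3: SKI(KI(KK(II)(IIK)))
  step 4: K(KI(KK(II)(IIK)))(I(KI(KK(II)(IIK))))
  step 5: KI(KK(II)(IIK))
  step 6: I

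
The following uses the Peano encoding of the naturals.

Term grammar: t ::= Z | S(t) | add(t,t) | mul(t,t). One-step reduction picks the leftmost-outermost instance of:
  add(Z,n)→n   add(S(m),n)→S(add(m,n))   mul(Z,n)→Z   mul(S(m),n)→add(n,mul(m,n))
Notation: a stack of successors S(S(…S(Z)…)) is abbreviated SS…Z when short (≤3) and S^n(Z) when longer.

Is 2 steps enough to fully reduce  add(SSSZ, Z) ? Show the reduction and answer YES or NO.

  start: add(SSSZ, Z)
  step 1: S(add(SSZ, Z))
  step 2: S(S(add(SZ, Z)))

Answer: NO — after 2 steps the term is S(S(add(SZ, Z))), not yet normal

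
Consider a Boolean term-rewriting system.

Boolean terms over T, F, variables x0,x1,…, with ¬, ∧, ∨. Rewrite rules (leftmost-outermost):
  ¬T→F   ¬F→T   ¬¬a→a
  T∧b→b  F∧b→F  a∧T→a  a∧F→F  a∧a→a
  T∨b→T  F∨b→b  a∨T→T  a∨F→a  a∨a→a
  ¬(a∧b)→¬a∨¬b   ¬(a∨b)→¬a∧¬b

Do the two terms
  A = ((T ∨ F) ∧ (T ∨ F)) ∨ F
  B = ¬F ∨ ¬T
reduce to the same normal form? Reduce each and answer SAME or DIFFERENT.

Answer: SAME — A ⇓ T, B ⇓ T

Derivation:
Term A:
  start: ((T ∨ F) ∧ (T ∨ F)) ∨ F
  step 1: (T ∨ F) ∧ (T ∨ F)
  step 2: T ∨ F
  step 3: T

Term B:
  start: ¬F ∨ ¬T
  step 1: T ∨ ¬T
  step 2: T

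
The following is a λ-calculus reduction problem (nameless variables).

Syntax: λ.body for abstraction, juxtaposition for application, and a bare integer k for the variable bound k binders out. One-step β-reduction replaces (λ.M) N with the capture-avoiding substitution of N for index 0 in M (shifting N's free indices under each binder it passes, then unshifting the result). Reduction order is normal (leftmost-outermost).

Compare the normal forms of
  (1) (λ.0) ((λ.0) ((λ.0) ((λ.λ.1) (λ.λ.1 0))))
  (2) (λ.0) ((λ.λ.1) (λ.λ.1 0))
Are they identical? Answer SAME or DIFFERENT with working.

Term A:
  start: (λ.0) ((λ.0) ((λ.0) ((λ.λ.1) (λ.λ.1 0))))
  [1] (λ.0) ((λ.0) ((λ.λ.1) (λ.λ.1 0)))
  [2] (λ.0) ((λ.λ.1) (λ.λ.1 0))
  [3] (λ.λ.1) (λ.λ.1 0)
  [4] λ.λ.λ.1 0

Term B:
  start: (λ.0) ((λ.λ.1) (λ.λ.1 0))
  [1] (λ.λ.1) (λ.λ.1 0)
  [2] λ.λ.λ.1 0

Answer: SAME — A ⇓ λ.λ.λ.1 0, B ⇓ λ.λ.λ.1 0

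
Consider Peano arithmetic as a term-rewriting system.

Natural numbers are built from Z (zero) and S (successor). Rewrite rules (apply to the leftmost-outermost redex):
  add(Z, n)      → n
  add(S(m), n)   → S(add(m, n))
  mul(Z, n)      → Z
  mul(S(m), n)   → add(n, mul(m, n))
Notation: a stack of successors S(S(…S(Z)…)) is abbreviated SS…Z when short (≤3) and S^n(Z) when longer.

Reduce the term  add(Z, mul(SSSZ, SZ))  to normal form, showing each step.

Answer: normal form = SSSZ  (in 11 steps)

Reduction:
  start: add(Z, mul(SSSZ, SZ))
  [1] mul(SSSZ, SZ)
  [2] add(SZ, mul(SSZ, SZ))
  [3] S(add(Z, mul(SSZ, SZ)))
  [4] S(mul(SSZ, SZ))
  [5] S(add(SZ, mul(SZ, SZ)))
  [6] S(S(add(Z, mul(SZ, SZ))))
  [7] S(S(mul(SZ, SZ)))
  [8] S(S(add(SZ, mul(Z, SZ))))
  [9] S(S(S(add(Z, mul(Z, SZ)))))
  [10] S(S(S(mul(Z, SZ))))
  [11] SSSZ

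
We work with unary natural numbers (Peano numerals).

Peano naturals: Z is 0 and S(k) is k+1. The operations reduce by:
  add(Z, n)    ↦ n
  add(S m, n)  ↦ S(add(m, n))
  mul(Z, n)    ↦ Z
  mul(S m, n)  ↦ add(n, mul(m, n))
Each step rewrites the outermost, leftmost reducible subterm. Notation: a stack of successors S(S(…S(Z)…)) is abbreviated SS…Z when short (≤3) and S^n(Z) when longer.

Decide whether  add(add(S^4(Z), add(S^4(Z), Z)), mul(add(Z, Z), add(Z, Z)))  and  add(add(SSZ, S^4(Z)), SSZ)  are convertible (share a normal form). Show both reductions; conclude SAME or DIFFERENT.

Term A:
  start: add(add(S^4(Z), add(S^4(Z), Z)), mul(add(Z, Z), add(Z, Z)))
  [1] add(S(add(SSSZ, add(S^4(Z), Z))), mul(add(Z, Z), add(Z, Z)))
  [2] S(add(add(SSSZ, add(S^4(Z), Z)), mul(add(Z, Z), add(Z, Z))))
  [3] S(add(S(add(SSZ, add(S^4(Z), Z))), mul(add(Z, Z), add(Z, Z))))
  [4] S(S(add(add(SSZ, add(S^4(Z), Z)), mul(add(Z, Z), add(Z, Z)))))
  [5] S(S(add(S(add(SZ, add(S^4(Z), Z))), mul(add(Z, Z), add(Z, Z)))))
  [6] S(S(S(add(add(SZ, add(S^4(Z), Z)), mul(add(Z, Z), add(Z, Z))))))
  [7] S(S(S(add(S(add(Z, add(S^4(Z), Z))), mul(add(Z, Z), add(Z, Z))))))
  [8] S(S(S(S(add(add(Z, add(S^4(Z), Z)), mul(add(Z, Z), add(Z, Z)))))))
  [9] S(S(S(S(add(add(S^4(Z), Z), mul(add(Z, Z), add(Z, Z)))))))
  [10] S(S(S(S(add(S(add(SSSZ, Z)), mul(add(Z, Z), add(Z, Z)))))))
  [11] S(S(S(S(S(add(add(SSSZ, Z), mul(add(Z, Z), add(Z, Z))))))))
  [12] S(S(S(S(S(add(S(add(SSZ, Z)), mul(add(Z, Z), add(Z, Z))))))))
  [13] S(S(S(S(S(S(add(add(SSZ, Z), mul(add(Z, Z), add(Z, Z)))))))))
  [14] S(S(S(S(S(S(add(S(add(SZ, Z)), mul(add(Z, Z), add(Z, Z)))))))))
  [15] S(S(S(S(S(S(S(add(add(SZ, Z), mul(add(Z, Z), add(Z, Z))))))))))
  [16] S(S(S(S(S(S(S(add(S(add(Z, Z)), mul(add(Z, Z), add(Z, Z))))))))))
  [17] S(S(S(S(S(S(S(S(add(add(Z, Z), mul(add(Z, Z), add(Z, Z)))))))))))
  [18] S(S(S(S(S(S(S(S(add(Z, mul(add(Z, Z), add(Z, Z)))))))))))
  [19] S(S(S(S(S(S(S(S(mul(add(Z, Z), add(Z, Z))))))))))
  [20] S(S(S(S(S(S(S(S(mul(Z, add(Z, Z))))))))))
  [21] S^8(Z)

Term B:
  start: add(add(SSZ, S^4(Z)), SSZ)
  [1] add(S(add(SZ, S^4(Z))), SSZ)
  [2] S(add(add(SZ, S^4(Z)), SSZ))
  [3] S(add(S(add(Z, S^4(Z))), SSZ))
  [4] S(S(add(add(Z, S^4(Z)), SSZ)))
  [5] S(S(add(S^4(Z), SSZ)))
  [6] S(S(S(add(SSSZ, SSZ))))
  [7] S(S(S(S(add(SSZ, SSZ)))))
  [8] S(S(S(S(S(add(SZ, SSZ))))))
  [9] S(S(S(S(S(S(add(Z, SSZ)))))))
  [10] S^8(Z)

Answer: SAME — A ⇓ S^8(Z), B ⇓ S^8(Z)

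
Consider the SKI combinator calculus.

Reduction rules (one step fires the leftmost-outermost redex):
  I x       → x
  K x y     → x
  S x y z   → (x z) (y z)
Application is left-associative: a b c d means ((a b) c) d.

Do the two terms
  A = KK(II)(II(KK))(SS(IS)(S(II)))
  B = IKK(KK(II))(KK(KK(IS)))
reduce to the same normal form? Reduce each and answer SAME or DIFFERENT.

Answer: SAME — A ⇓ KK, B ⇓ KK

Working:
Term A:
  start: KK(II)(II(KK))(SS(IS)(S(II)))
  [1] K(II(KK))(SS(IS)(S(II)))
  [2] II(KK)
  [3] I(KK)
  [4] KK

Term B:
  start: IKK(KK(II))(KK(KK(IS)))
  [1] KK(KK(II))(KK(KK(IS)))
  [2] K(KK(KK(IS)))
  [3] KK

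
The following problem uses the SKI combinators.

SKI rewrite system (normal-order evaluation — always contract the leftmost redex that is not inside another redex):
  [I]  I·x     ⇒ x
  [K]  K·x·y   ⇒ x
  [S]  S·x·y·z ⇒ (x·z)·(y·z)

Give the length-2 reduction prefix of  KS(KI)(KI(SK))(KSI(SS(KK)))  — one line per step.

Answer: after 2 steps: SI(KSI(SS(KK)))

Reduction:
  start: KS(KI)(KI(SK))(KSI(SS(KK)))
  →1  S(KI(SK))(KSI(SS(KK)))
  →2  SI(KSI(SS(KK)))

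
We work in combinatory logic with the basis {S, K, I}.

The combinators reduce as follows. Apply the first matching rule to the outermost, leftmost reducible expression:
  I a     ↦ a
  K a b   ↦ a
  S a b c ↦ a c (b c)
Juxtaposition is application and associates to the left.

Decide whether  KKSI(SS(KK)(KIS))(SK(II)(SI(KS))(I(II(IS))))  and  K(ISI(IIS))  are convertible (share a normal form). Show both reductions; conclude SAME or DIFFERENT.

Answer: DIFFERENT — A ⇓ SS, B ⇓ K(SIS)

Working:
Term A:
  start: KKSI(SS(KK)(KIS))(SK(II)(SI(KS))(I(II(IS))))
  →1  KI(SS(KK)(KIS))(SK(II)(SI(KS))(I(II(IS))))
  →2  I(SK(II)(SI(KS))(I(II(IS))))
  →3  SK(II)(SI(KS))(I(II(IS)))
  →4  K(SI(KS))(II(SI(KS)))(I(II(IS)))
  →5  SI(KS)(I(II(IS)))
  →6  I(I(II(IS)))(KS(I(II(IS))))
  →7  I(II(IS))(KS(I(II(IS))))
  →8  II(IS)(KS(I(II(IS))))
  →9  I(IS)(KS(I(II(IS))))
  →10  IS(KS(I(II(IS))))
  →11  S(KS(I(II(IS))))
  →12  SS

Term B:
  start: K(ISI(IIS))
  →1  K(SI(IIS))
  →2  K(SI(IS))
  →3  K(SIS)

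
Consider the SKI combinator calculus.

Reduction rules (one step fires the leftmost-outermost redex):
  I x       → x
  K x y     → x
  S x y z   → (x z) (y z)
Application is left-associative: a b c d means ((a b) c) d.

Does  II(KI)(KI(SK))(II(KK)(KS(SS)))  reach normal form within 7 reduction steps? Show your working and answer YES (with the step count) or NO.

Answer: YES — reaches normal form K in 7 ≤ 7 steps

Working:
  start: II(KI)(KI(SK))(II(KK)(KS(SS)))
  [1] I(KI)(KI(SK))(II(KK)(KS(SS)))
  [2] KI(KI(SK))(II(KK)(KS(SS)))
  [3] I(II(KK)(KS(SS)))
  [4] II(KK)(KS(SS))
  [5] I(KK)(KS(SS))
  [6] KK(KS(SS))
  [7] K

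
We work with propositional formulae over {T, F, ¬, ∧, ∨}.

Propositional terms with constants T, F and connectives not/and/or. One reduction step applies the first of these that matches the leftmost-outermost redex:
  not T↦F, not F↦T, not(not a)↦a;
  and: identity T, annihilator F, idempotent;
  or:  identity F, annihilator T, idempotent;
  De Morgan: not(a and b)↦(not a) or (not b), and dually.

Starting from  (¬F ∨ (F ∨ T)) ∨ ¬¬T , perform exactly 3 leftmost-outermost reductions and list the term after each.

Answer: after 3 steps: T

Working:
  start: (¬F ∨ (F ∨ T)) ∨ ¬¬T
  step 1: (T ∨ (F ∨ T)) ∨ ¬¬T
  step 2: T ∨ ¬¬T
  step 3: T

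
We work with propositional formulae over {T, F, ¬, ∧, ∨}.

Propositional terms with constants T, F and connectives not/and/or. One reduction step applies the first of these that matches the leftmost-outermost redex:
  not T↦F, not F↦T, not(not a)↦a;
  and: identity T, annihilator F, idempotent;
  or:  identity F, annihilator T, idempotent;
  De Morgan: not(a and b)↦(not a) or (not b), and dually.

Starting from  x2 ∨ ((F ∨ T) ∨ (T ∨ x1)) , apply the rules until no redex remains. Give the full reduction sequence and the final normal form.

  start: x2 ∨ ((F ∨ T) ∨ (T ∨ x1))
  step 1: x2 ∨ (T ∨ (T ∨ x1))
  step 2: x2 ∨ T
  step 3: T

Answer: normal form = T  (in 3 steps)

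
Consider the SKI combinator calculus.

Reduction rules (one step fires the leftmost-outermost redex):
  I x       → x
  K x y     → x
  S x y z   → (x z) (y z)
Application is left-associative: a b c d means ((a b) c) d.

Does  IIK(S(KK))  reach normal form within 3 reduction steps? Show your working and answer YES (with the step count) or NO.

Answer: YES — reaches normal form K(S(KK)) in 2 ≤ 3 steps

Derivation:
  start: IIK(S(KK))
  step 1: IK(S(KK))
  step 2: K(S(KK))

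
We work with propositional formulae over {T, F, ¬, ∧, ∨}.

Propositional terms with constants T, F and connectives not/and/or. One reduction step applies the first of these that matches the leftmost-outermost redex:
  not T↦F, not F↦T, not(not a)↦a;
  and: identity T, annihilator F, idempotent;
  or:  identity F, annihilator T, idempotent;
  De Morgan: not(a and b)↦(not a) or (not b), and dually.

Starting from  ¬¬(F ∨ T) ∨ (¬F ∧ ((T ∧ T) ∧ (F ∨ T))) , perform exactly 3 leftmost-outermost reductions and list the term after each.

Answer: after 3 steps: T

Reduction:
  start: ¬¬(F ∨ T) ∨ (¬F ∧ ((T ∧ T) ∧ (F ∨ T)))
  →1  (F ∨ T) ∨ (¬F ∧ ((T ∧ T) ∧ (F ∨ T)))
  →2  T ∨ (¬F ∧ ((T ∧ T) ∧ (F ∨ T)))
  →3  T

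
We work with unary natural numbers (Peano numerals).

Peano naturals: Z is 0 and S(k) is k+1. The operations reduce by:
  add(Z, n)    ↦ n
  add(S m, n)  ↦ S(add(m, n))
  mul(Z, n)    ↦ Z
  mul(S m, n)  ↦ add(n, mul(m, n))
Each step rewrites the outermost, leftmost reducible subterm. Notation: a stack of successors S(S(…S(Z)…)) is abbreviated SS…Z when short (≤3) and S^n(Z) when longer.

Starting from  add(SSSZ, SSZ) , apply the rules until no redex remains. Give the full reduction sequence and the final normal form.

  start: add(SSSZ, SSZ)
  step 1: S(add(SSZ, SSZ))
  step 2: S(S(add(SZ, SSZ)))
  step 3: S(S(S(add(Z, SSZ))))
  step 4: S^5(Z)

Answer: normal form = S^5(Z)  (in 4 steps)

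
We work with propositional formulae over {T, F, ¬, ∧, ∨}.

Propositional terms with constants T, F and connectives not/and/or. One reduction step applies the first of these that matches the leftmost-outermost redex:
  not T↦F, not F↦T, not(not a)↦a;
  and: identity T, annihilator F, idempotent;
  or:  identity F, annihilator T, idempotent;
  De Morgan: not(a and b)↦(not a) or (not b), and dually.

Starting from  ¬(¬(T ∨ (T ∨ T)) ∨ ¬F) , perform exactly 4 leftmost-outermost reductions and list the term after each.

Answer: after 4 steps: ¬¬F

Reduction:
  start: ¬(¬(T ∨ (T ∨ T)) ∨ ¬F)
  →1  ¬¬(T ∨ (T ∨ T)) ∧ ¬¬F
  →2  (T ∨ (T ∨ T)) ∧ ¬¬F
  →3  T ∧ ¬¬F
  →4  ¬¬F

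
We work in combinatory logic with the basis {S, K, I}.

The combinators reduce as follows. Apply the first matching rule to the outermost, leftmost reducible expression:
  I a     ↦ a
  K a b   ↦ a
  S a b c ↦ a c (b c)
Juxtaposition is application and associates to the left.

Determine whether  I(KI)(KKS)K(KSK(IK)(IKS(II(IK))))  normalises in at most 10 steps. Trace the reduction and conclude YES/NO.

  start: I(KI)(KKS)K(KSK(IK)(IKS(II(IK))))
  →1  KI(KKS)K(KSK(IK)(IKS(II(IK))))
  →2  IK(KSK(IK)(IKS(II(IK))))
  →3  K(KSK(IK)(IKS(II(IK))))
  →4  K(S(IK)(IKS(II(IK))))
  →5  K(SK(IKS(II(IK))))
  →6  K(SK(KS(II(IK))))
  →7  K(SKS)

Answer: YES — reaches normal form K(SKS) in 7 ≤ 10 steps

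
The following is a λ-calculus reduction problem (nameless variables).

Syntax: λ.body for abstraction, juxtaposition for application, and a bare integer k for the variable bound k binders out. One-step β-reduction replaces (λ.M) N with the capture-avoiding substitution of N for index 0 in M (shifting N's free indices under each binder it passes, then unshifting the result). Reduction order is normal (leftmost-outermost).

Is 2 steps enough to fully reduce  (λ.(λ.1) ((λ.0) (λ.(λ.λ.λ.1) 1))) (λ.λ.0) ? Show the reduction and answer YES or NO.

Answer: YES — reaches normal form λ.λ.0 in 2 ≤ 2 steps

Reduction:
  start: (λ.(λ.1) ((λ.0) (λ.(λ.λ.λ.1) 1))) (λ.λ.0)
  [1] (λ.λ.λ.0) ((λ.0) (λ.(λ.λ.λ.1) (λ.λ.0)))
  [2] λ.λ.0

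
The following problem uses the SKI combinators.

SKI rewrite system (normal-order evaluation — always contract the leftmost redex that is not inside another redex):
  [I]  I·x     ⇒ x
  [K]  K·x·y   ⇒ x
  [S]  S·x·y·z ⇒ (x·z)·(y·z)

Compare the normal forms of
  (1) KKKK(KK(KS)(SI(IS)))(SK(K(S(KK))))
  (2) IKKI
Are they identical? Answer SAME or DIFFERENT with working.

Term A:
  start: KKKK(KK(KS)(SI(IS)))(SK(K(S(KK))))
  →1  KK(KK(KS)(SI(IS)))(SK(K(S(KK))))
  →2  K(SK(K(S(KK))))

Term B:
  start: IKKI
  →1  KKI
  →2  K

Answer: DIFFERENT — A ⇓ K(SK(K(S(KK)))), B ⇓ K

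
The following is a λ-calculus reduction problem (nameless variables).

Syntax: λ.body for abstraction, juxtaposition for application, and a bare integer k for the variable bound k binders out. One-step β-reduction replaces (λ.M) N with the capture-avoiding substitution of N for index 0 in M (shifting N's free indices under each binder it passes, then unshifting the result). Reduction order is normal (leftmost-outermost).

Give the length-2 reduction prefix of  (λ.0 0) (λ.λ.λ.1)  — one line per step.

  start: (λ.0 0) (λ.λ.λ.1)
  step 1: (λ.λ.λ.1) (λ.λ.λ.1)
  step 2: λ.λ.1

Answer: after 2 steps: λ.λ.1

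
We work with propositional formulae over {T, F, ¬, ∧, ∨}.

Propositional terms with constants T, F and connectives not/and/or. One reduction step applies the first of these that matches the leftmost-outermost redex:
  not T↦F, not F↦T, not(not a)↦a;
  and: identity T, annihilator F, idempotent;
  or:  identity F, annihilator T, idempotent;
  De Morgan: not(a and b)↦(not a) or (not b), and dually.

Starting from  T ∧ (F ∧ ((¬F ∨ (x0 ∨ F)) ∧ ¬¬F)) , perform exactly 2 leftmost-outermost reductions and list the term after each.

  start: T ∧ (F ∧ ((¬F ∨ (x0 ∨ F)) ∧ ¬¬F))
  [1] F ∧ ((¬F ∨ (x0 ∨ F)) ∧ ¬¬F)
  [2] F

Answer: after 2 steps: F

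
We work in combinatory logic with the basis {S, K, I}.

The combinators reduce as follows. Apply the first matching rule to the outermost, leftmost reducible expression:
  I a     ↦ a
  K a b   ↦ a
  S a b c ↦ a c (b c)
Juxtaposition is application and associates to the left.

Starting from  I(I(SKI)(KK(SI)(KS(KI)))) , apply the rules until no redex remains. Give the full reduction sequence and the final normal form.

Answer: normal form = KS  (in 6 steps)

Reduction:
  start: I(I(SKI)(KK(SI)(KS(KI))))
  →1  I(SKI)(KK(SI)(KS(KI)))
  →2  SKI(KK(SI)(KS(KI)))
  →3  K(KK(SI)(KS(KI)))(I(KK(SI)(KS(KI))))
  →4  KK(SI)(KS(KI))
  →5  K(KS(KI))
  →6  KS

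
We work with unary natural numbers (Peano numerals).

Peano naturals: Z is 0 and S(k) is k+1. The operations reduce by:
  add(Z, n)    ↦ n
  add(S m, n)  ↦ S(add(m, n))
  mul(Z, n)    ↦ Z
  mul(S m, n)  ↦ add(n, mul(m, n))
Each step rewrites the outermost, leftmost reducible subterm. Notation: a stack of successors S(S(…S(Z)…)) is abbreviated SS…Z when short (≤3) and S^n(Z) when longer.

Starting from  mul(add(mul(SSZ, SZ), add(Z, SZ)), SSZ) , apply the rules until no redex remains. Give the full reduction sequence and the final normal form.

Answer: normal form = S^6(Z)  (in 24 steps)

Working:
  start: mul(add(mul(SSZ, SZ), add(Z, SZ)), SSZ)
  [1] mul(add(add(SZ, mul(SZ, SZ)), add(Z, SZ)), SSZ)
  [2] mul(add(S(add(Z, mul(SZ, SZ))), add(Z, SZ)), SSZ)
  [3] mul(S(add(add(Z, mul(SZ, SZ)), add(Z, SZ))), SSZ)
  [4] add(SSZ, mul(add(add(Z, mul(SZ, SZ)), add(Z, SZ)), SSZ))
  [5] S(add(SZ, mul(add(add(Z, mul(SZ, SZ)), add(Z, SZ)), SSZ)))
  [6] S(S(add(Z, mul(add(add(Z, mul(SZ, SZ)), add(Z, SZ)), SSZ))))
  [7] S(S(mul(add(add(Z, mul(SZ, SZ)), add(Z, SZ)), SSZ)))
  [8] S(S(mul(add(mul(SZ, SZ), add(Z, SZ)), SSZ)))
  [9] S(S(mul(add(add(SZ, mul(Z, SZ)), add(Z, SZ)), SSZ)))
  [10] S(S(mul(add(S(add(Z, mul(Z, SZ))), add(Z, SZ)), SSZ)))
  [11] S(S(mul(S(add(add(Z, mul(Z, SZ)), add(Z, SZ))), SSZ)))
  [12] S(S(add(SSZ, mul(add(add(Z, mul(Z, SZ)), add(Z, SZ)), SSZ))))
  [13] S(S(S(add(SZ, mul(add(add(Z, mul(Z, SZ)), add(Z, SZ)), SSZ)))))
  [14] S(S(S(S(add(Z, mul(add(add(Z, mul(Z, SZ)), add(Z, SZ)), SSZ))))))
  [15] S(S(S(S(mul(add(add(Z, mul(Z, SZ)), add(Z, SZ)), SSZ)))))
  [16] S(S(S(S(mul(add(mul(Z, SZ), add(Z, SZ)), SSZ)))))
  [17] S(S(S(S(mul(add(Z, add(Z, SZ)), SSZ)))))
  [18] S(S(S(S(mul(add(Z, SZ), SSZ)))))
  [19] S(S(S(S(mul(SZ, SSZ)))))
  [20] S(S(S(S(add(SSZ, mul(Z, SSZ))))))
  [21] S(S(S(S(S(add(SZ, mul(Z, SSZ)))))))
  [22] S(S(S(S(S(S(add(Z, mul(Z, SSZ))))))))
  [23] S(S(S(S(S(S(mul(Z, SSZ)))))))
  [24] S^6(Z)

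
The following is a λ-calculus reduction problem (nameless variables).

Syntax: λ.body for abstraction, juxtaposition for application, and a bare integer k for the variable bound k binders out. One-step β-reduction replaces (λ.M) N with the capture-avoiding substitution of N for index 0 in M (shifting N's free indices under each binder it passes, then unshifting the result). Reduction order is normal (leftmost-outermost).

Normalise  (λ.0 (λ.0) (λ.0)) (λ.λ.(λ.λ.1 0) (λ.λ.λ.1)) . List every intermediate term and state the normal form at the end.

  start: (λ.0 (λ.0) (λ.0)) (λ.λ.(λ.λ.1 0) (λ.λ.λ.1))
  [1] (λ.λ.(λ.λ.1 0) (λ.λ.λ.1)) (λ.0) (λ.0)
  [2] (λ.(λ.λ.1 0) (λ.λ.λ.1)) (λ.0)
  [3] (λ.λ.1 0) (λ.λ.λ.1)
  [4] λ.(λ.λ.λ.1) 0
  [5] λ.λ.λ.1

Answer: normal form = λ.λ.λ.1  (in 5 steps)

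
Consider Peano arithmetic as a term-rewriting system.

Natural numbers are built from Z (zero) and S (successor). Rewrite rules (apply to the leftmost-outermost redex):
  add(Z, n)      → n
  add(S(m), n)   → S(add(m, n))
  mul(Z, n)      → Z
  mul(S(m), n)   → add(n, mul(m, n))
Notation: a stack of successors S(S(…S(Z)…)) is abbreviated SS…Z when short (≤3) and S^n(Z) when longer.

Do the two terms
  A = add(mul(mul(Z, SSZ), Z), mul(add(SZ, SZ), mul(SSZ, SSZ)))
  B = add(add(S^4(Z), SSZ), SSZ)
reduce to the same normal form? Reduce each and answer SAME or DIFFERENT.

Answer: SAME — A ⇓ S^8(Z), B ⇓ S^8(Z)

Reduction:
Term A:
  start: add(mul(mul(Z, SSZ), Z), mul(add(SZ, SZ), mul(SSZ, SSZ)))
  →1  add(mul(Z, Z), mul(add(SZ, SZ), mul(SSZ, SSZ)))
  →2  add(Z, mul(add(SZ, SZ), mul(SSZ, SSZ)))
  →3  mul(add(SZ, SZ), mul(SSZ, SSZ))
  →4  mul(S(add(Z, SZ)), mul(SSZ, SSZ))
  →5  add(mul(SSZ, SSZ), mul(add(Z, SZ), mul(SSZ, SSZ)))
  →6  add(add(SSZ, mul(SZ, SSZ)), mul(add(Z, SZ), mul(SSZ, SSZ)))
  →7  add(S(add(SZ, mul(SZ, SSZ))), mul(add(Z, SZ), mul(SSZ, SSZ)))
  →8  S(add(add(SZ, mul(SZ, SSZ)), mul(add(Z, SZ), mul(SSZ, SSZ))))
  →9  S(add(S(add(Z, mul(SZ, SSZ))), mul(add(Z, SZ), mul(SSZ, SSZ))))
  →10  S(S(add(add(Z, mul(SZ, SSZ)), mul(add(Z, SZ), mul(SSZ, SSZ)))))
  →11  S(S(add(mul(SZ, SSZ), mul(add(Z, SZ), mul(SSZ, SSZ)))))
  →12  S(S(add(add(SSZ, mul(Z, SSZ)), mul(add(Z, SZ), mul(SSZ, SSZ)))))
  →13  S(S(add(S(add(SZ, mul(Z, SSZ))), mul(add(Z, SZ), mul(SSZ, SSZ)))))
  →14  S(S(S(add(add(SZ, mul(Z, SSZ)), mul(add(Z, SZ), mul(SSZ, SSZ))))))
  →15  S(S(S(add(S(add(Z, mul(Z, SSZ))), mul(add(Z, SZ), mul(SSZ, SSZ))))))
  →16  S(S(S(S(add(add(Z, mul(Z, SSZ)), mul(add(Z, SZ), mul(SSZ, SSZ)))))))
  →17  S(S(S(S(add(mul(Z, SSZ), mul(add(Z, SZ), mul(SSZ, SSZ)))))))
  →18  S(S(S(S(add(Z, mul(add(Z, SZ), mul(SSZ, SSZ)))))))
  →19  S(S(S(S(mul(add(Z, SZ), mul(SSZ, SSZ))))))
  →20  S(S(S(S(mul(SZ, mul(SSZ, SSZ))))))
  →21  S(S(S(S(add(mul(SSZ, SSZ), mul(Z, mul(SSZ, SSZ)))))))
  →22  S(S(S(S(add(add(SSZ, mul(SZ, SSZ)), mul(Z, mul(SSZ, SSZ)))))))
  →23  S(S(S(S(add(S(add(SZ, mul(SZ, SSZ))), mul(Z, mul(SSZ, SSZ)))))))
  →24  S(S(S(S(S(add(add(SZ, mul(SZ, SSZ)), mul(Z, mul(SSZ, SSZ))))))))
  →25  S(S(S(S(S(add(S(add(Z, mul(SZ, SSZ))), mul(Z, mul(SSZ, SSZ))))))))
  →26  S(S(S(S(S(S(add(add(Z, mul(SZ, SSZ)), mul(Z, mul(SSZ, SSZ)))))))))
  →27  S(S(S(S(S(S(add(mul(SZ, SSZ), mul(Z, mul(SSZ, SSZ)))))))))
  →28  S(S(S(S(S(S(add(add(SSZ, mul(Z, SSZ)), mul(Z, mul(SSZ, SSZ)))))))))
  →29  S(S(S(S(S(S(add(S(add(SZ, mul(Z, SSZ))), mul(Z, mul(SSZ, SSZ)))))))))
  →30  S(S(S(S(S(S(S(add(add(SZ, mul(Z, SSZ)), mul(Z, mul(SSZ, SSZ))))))))))
  →31  S(S(S(S(S(S(S(add(S(add(Z, mul(Z, SSZ))), mul(Z, mul(SSZ, SSZ))))))))))
  →32  S(S(S(S(S(S(S(S(add(add(Z, mul(Z, SSZ)), mul(Z, mul(SSZ, SSZ)))))))))))
  →33  S(S(S(S(S(S(S(S(add(mul(Z, SSZ), mul(Z, mul(SSZ, SSZ)))))))))))
  →34  S(S(S(S(S(S(S(S(add(Z, mul(Z, mul(SSZ, SSZ)))))))))))
  →35  S(S(S(S(S(S(S(S(mul(Z, mul(SSZ, SSZ))))))))))
  →36  S^8(Z)

Term B:
  start: add(add(S^4(Z), SSZ), SSZ)
  →1  add(S(add(SSSZ, SSZ)), SSZ)
  →2  S(add(add(SSSZ, SSZ), SSZ))
  →3  S(add(S(add(SSZ, SSZ)), SSZ))
  →4  S(S(add(add(SSZ, SSZ), SSZ)))
  →5  S(S(add(S(add(SZ, SSZ)), SSZ)))
  →6  S(S(S(add(add(SZ, SSZ), SSZ))))
  →7  S(S(S(add(S(add(Z, SSZ)), SSZ))))
  →8  S(S(S(S(add(add(Z, SSZ), SSZ)))))
  →9  S(S(S(S(add(SSZ, SSZ)))))
  →10  S(S(S(S(S(add(SZ, SSZ))))))
  →11  S(S(S(S(S(S(add(Z, SSZ)))))))
  →12  S^8(Z)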